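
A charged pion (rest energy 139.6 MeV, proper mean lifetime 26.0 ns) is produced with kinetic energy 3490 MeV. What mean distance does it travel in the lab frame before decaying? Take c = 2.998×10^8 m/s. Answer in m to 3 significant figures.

d ≈ 203 m

γ = 1 + K/(m₀c²) = 1 + 3490/139.6 = 26.000
β = √(1 − 1/γ²) = 0.99926
Dilated lifetime: γτ₀ = 26.000 × 26.0 ns = 676.00 ns
d = βc·γτ₀ = 0.99926 × (2.998×10^8 m/s) × 6.7600×10^-7 s = 203 m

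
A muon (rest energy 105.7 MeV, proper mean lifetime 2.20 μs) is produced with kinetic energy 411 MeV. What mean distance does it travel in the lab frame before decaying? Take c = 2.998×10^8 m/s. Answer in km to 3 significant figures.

d ≈ 3.16 km

γ = 1 + K/(m₀c²) = 1 + 411/105.7 = 4.8884
β = √(1 − 1/γ²) = 0.97885
Dilated lifetime: γτ₀ = 4.8884 × 2.20 μs = 10.754 μs
d = βc·γτ₀ = 0.97885 × (2.998×10^8 m/s) × 1.0754×10^-5 s = 3.16 km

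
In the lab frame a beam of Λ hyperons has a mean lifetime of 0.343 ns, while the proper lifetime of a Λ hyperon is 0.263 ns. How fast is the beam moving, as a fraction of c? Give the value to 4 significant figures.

β ≈ 0.6419

γ = Δt/τ₀ = 0.343/0.263 = 1.30418
β = √(1 − 1/γ²) = √(1 − 1/1.30418²) = 0.6419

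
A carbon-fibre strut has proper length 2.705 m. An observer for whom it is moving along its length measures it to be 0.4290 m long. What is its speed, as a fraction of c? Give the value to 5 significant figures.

γ = L₀/L = 2.705/0.4290 = 6.305361
β = √(1 − 1/γ²) = 0.98734

β ≈ 0.98734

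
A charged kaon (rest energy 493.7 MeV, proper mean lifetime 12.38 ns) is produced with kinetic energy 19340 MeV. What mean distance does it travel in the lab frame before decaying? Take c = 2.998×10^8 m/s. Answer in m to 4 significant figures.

d ≈ 149.1 m

γ = 1 + K/(m₀c²) = 1 + 19340/493.7 = 40.1736
β = √(1 − 1/γ²) = 0.999690
Dilated lifetime: γτ₀ = 40.1736 × 12.38 ns = 497.349 ns
d = βc·γτ₀ = 0.999690 × (2.998×10^8 m/s) × 4.97349×10^-7 s = 149.1 m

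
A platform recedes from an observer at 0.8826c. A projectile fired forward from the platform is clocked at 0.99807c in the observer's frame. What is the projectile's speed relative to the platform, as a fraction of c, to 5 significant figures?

Inverse velocity addition: u' = (u − v)/(1 − uv/c²)
= (0.99807 − 0.8826)/(1 − 0.99807×0.8826) = 0.11547/0.1191034 = 0.96949

u' ≈ 0.96949c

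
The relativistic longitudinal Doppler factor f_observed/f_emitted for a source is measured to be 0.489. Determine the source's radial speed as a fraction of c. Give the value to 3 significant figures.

f_obs/f_src = √((1−β)/(1+β)) = 0.489  ⇒  (1−β)/(1+β) = 0.23912
β = |1 − D²|/(1 + D²) = |1 − 0.23912|/(1 + 0.23912) = 0.614

β ≈ 0.614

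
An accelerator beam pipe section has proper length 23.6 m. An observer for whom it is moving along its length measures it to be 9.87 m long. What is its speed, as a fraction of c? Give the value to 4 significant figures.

β ≈ 0.9083

γ = L₀/L = 23.6/9.87 = 2.39108
β = √(1 − 1/γ²) = 0.9083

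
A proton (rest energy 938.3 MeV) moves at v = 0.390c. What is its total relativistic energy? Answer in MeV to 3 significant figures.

E ≈ 1020 MeV

γ = 1/√(1 − 0.390²) = 1.0860
E = γm₀c² = 1.0860 × 938.3 MeV = 1020 MeV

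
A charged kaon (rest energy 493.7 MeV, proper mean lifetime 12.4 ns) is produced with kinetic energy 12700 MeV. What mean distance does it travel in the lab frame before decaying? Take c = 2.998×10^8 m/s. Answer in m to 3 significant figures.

γ = 1 + K/(m₀c²) = 1 + 12700/493.7 = 26.724
β = √(1 − 1/γ²) = 0.99930
Dilated lifetime: γτ₀ = 26.724 × 12.4 ns = 331.38 ns
d = βc·γτ₀ = 0.99930 × (2.998×10^8 m/s) × 3.3138×10^-7 s = 99.3 m

d ≈ 99.3 m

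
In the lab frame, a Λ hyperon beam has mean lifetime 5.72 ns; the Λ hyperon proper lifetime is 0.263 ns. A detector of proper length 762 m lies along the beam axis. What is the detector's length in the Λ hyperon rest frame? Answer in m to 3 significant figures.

Time dilation ⇒ γ = Δt/τ₀ = 5.72/0.263 = 21.749
Length contraction: L = L₀/γ = 762/21.749 = 35.0 m

L ≈ 35.0 m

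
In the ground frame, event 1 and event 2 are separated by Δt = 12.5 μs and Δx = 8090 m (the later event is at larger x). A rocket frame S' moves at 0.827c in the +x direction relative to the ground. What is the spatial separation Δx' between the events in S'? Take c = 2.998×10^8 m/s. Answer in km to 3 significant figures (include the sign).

Δx' ≈ 8.88 km

γ = 1/√(1 − 0.827²) = 1.7787
Δx' = γ(Δx − vΔt) = 1.7787 × (8090 m − 0.827×(2.998×10^8 m/s)×12.5×10^-6 s)
= 1.7787 × (4990.8 m) = 8.88 km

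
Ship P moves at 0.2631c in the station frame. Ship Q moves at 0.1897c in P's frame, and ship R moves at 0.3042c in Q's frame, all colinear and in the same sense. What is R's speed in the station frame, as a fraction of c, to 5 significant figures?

Compose boost 2: (0.1897 + 0.2631)/(1 + 0.1897×0.2631) = 0.45280/1.049910 = 0.4312750
Compose boost 3: (0.3042 + 0.4312750)/(1 + 0.3042×0.4312750) = 0.7354750/1.131194 = 0.65018

u ≈ 0.65018c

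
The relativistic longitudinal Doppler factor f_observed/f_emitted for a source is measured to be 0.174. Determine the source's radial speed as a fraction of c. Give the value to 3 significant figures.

β ≈ 0.941

f_obs/f_src = √((1−β)/(1+β)) = 0.174  ⇒  (1−β)/(1+β) = 0.030276
β = |1 − D²|/(1 + D²) = |1 − 0.030276|/(1 + 0.030276) = 0.941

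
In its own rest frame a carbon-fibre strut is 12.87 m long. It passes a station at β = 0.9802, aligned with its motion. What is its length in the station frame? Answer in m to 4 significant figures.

γ = 1/√(1 − 0.9802²) = 5.05025
Length contraction: L = L₀/γ = 12.87/5.05025 = 2.548 m

L ≈ 2.548 m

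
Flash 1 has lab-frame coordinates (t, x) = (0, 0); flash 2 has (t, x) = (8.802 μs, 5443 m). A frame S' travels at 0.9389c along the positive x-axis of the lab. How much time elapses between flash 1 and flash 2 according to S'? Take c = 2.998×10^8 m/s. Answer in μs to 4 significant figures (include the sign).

γ = 1/√(1 − 0.9389²) = 2.90537
Δt' = γ(Δt − vΔx/c²) = 2.90537 × (8.802 μs − 0.9389×5443 m / (2.998×10^8 m/s))
= 2.90537 × (-8.24414 μs) = -23.95 μs

Δt' ≈ -23.95 μs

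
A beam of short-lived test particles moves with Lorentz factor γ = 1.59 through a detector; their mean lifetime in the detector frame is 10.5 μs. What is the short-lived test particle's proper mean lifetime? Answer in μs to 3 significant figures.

γ = 1.59 (given)
Proper time: τ₀ = Δt/γ = 10.5/1.59 = 6.60 μs

τ₀ ≈ 6.60 μs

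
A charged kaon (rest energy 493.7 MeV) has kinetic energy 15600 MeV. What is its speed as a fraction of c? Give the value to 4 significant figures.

β ≈ 0.9995

γ = 1 + K/(m₀c²) = 1 + 15600/493.7 = 32.5981
β = √(1 − 1/γ²) = 0.9995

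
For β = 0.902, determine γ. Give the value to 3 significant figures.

γ = 1/√(1 − β²) = 1/√(1 − 0.902²) = 1/√(0.18640) = 2.32

γ ≈ 2.32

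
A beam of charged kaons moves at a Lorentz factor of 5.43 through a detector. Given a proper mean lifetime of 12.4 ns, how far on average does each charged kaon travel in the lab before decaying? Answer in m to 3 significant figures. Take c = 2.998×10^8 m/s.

d ≈ 19.8 m

β = √(1 − 1/γ²) = √(1 − 1/5.43²) = 0.98290
Dilated lifetime: Δt = γτ₀ = 5.43 × 12.4 ns = 67.332 ns
d = vΔt = 0.98290c × 67.332 ns = 2.9467×10^8 m/s × 6.7332×10^-8 s = 19.8 m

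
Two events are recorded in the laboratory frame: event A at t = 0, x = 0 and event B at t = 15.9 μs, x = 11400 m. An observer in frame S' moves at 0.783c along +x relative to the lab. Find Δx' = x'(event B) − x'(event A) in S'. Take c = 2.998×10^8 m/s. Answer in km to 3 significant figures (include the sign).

Δx' ≈ 12.3 km

γ = 1/√(1 − 0.783²) = 1.6077
Δx' = γ(Δx − vΔt) = 1.6077 × (11400 m − 0.783×(2.998×10^8 m/s)×15.9×10^-6 s)
= 1.6077 × (7667.6 m) = 12.3 km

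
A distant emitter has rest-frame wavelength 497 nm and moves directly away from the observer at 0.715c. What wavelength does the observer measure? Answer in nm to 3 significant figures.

λ_obs ≈ 1220 nm

Relativistic Doppler: λ_obs = λ_src √((1+β)/(1−β))
= 497 × √(1.7150/0.28500) = 497 × 2.4531 = 1220 nm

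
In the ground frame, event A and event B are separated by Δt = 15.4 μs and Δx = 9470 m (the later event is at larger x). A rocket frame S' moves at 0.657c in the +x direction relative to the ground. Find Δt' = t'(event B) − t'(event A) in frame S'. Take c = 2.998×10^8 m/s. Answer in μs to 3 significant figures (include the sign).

Δt' ≈ -7.10 μs

γ = 1/√(1 − 0.657²) = 1.3265
Δt' = γ(Δt − vΔx/c²) = 1.3265 × (15.4 μs − 0.657×9470 m / (2.998×10^8 m/s))
= 1.3265 × (-5.3531 μs) = -7.10 μs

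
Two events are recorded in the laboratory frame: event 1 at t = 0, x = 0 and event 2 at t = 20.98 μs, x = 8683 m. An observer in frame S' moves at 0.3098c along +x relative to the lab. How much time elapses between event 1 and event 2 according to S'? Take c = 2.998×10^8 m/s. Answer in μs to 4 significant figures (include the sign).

Δt' ≈ 12.63 μs

γ = 1/√(1 − 0.3098²) = 1.05174
Δt' = γ(Δt − vΔx/c²) = 1.05174 × (20.98 μs − 0.3098×8683 m / (2.998×10^8 m/s))
= 1.05174 × (12.0074 μs) = 12.63 μs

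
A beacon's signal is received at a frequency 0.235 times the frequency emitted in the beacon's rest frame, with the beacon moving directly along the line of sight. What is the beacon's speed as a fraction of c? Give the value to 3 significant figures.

β ≈ 0.895

f_obs/f_src = √((1−β)/(1+β)) = 0.235  ⇒  (1−β)/(1+β) = 0.055225
β = |1 − D²|/(1 + D²) = |1 − 0.055225|/(1 + 0.055225) = 0.895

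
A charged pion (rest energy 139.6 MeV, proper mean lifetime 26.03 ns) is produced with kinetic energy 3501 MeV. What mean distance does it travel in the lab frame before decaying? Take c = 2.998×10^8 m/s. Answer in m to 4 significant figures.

d ≈ 203.4 m

γ = 1 + K/(m₀c²) = 1 + 3501/139.6 = 26.0788
β = √(1 − 1/γ²) = 0.999265
Dilated lifetime: γτ₀ = 26.0788 × 26.03 ns = 678.831 ns
d = βc·γτ₀ = 0.999265 × (2.998×10^8 m/s) × 6.78831×10^-7 s = 203.4 m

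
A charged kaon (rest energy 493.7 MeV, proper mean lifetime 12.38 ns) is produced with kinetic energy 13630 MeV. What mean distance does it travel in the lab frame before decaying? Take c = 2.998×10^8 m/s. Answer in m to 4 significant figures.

d ≈ 106.1 m

γ = 1 + K/(m₀c²) = 1 + 13630/493.7 = 28.6079
β = √(1 − 1/γ²) = 0.999389
Dilated lifetime: γτ₀ = 28.6079 × 12.38 ns = 354.165 ns
d = βc·γτ₀ = 0.999389 × (2.998×10^8 m/s) × 3.54165×10^-7 s = 106.1 m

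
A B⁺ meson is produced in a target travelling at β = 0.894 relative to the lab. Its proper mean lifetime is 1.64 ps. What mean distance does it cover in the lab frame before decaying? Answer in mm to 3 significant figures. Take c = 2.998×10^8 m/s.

γ = 1/√(1 − 0.894²) = 2.2318
Dilated lifetime: Δt = γτ₀ = 2.2318 × 1.64 ps = 3.6602 ps
d = vΔt = 0.894c × 3.6602 ps = 2.6802×10^8 m/s × 3.6602×10^-12 s = 0.981 mm

d ≈ 0.981 mm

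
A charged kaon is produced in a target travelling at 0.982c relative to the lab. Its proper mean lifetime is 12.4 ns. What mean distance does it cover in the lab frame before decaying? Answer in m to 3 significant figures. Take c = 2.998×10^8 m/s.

γ = 1/√(1 − 0.982²) = 5.2943
Dilated lifetime: Δt = γτ₀ = 5.2943 × 12.4 ns = 65.650 ns
d = vΔt = 0.982c × 65.650 ns = 2.9440×10^8 m/s × 6.5650×10^-8 s = 19.3 m

d ≈ 19.3 m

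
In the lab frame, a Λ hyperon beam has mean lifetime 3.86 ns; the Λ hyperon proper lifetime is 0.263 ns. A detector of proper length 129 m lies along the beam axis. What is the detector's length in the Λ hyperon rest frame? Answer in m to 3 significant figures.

L ≈ 8.79 m

Time dilation ⇒ γ = Δt/τ₀ = 3.86/0.263 = 14.677
Length contraction: L = L₀/γ = 129/14.677 = 8.79 m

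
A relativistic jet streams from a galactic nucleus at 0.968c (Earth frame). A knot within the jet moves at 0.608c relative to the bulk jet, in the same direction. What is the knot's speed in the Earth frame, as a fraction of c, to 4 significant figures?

u ≈ 0.9921c

Relativistic velocity addition: u = (u' + v)/(1 + u'v/c²)
= (0.608 + 0.968)/(1 + 0.608×0.968) = 1.576/1.58854 = 0.9921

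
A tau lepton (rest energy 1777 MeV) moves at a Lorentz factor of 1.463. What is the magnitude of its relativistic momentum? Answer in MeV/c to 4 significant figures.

p ≈ 1898 MeV/c

β = √(1 − 1/γ²) = √(1 − 1/1.463²) = 0.729925
p = γβm₀c = 1.463 × 0.729925 × 1777 MeV/c = 1898 MeV/c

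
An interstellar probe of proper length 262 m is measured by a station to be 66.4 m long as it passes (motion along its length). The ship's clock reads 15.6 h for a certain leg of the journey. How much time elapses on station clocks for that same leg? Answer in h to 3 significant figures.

Δt ≈ 61.6 h

Length contraction ⇒ γ = L₀/L = 262/66.4 = 3.9458
Time dilation: Δt = γτ₀ = 3.9458 × 15.6 h = 61.6 h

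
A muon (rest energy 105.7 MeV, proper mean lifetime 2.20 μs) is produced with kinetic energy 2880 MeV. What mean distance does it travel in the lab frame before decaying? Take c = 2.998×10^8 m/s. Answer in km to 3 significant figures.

γ = 1 + K/(m₀c²) = 1 + 2880/105.7 = 28.247
β = √(1 − 1/γ²) = 0.99937
Dilated lifetime: γτ₀ = 28.247 × 2.20 μs = 62.143 μs
d = βc·γτ₀ = 0.99937 × (2.998×10^8 m/s) × 6.2143×10^-5 s = 18.6 km

d ≈ 18.6 km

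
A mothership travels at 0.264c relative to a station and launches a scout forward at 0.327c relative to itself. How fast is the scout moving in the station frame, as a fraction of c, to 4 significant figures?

Compose boost 2: (0.327 + 0.264)/(1 + 0.327×0.264) = 0.5910/1.08633 = 0.5440

u ≈ 0.5440c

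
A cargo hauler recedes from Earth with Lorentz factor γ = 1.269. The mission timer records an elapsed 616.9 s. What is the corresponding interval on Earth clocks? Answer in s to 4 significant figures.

γ = 1.269 (given)
Time dilation: Δt = γτ₀ = 1.269 × 616.9 s = 782.8 s

Δt ≈ 782.8 s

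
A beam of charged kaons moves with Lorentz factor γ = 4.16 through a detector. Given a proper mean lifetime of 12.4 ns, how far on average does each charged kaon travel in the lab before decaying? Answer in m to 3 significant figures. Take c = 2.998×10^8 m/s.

β = √(1 − 1/γ²) = √(1 − 1/4.16²) = 0.97068
Dilated lifetime: Δt = γτ₀ = 4.16 × 12.4 ns = 51.584 ns
d = vΔt = 0.97068c × 51.584 ns = 2.9101×10^8 m/s × 5.1584×10^-8 s = 15.0 m

d ≈ 15.0 m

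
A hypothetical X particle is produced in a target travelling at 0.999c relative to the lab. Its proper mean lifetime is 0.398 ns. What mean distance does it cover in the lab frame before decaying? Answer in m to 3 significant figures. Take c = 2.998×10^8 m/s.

γ = 1/√(1 − 0.999²) = 22.366
Dilated lifetime: Δt = γτ₀ = 22.366 × 0.398 ns = 8.9018 ns
d = vΔt = 0.999c × 8.9018 ns = 2.9950×10^8 m/s × 8.9018×10^-9 s = 2.67 m

d ≈ 2.67 m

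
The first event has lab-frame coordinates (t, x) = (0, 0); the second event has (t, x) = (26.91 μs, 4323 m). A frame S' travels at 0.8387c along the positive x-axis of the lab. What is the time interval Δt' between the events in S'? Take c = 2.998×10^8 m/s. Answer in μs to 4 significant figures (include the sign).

Δt' ≈ 27.21 μs

γ = 1/√(1 − 0.8387²) = 1.83623
Δt' = γ(Δt − vΔx/c²) = 1.83623 × (26.91 μs − 0.8387×4323 m / (2.998×10^8 m/s))
= 1.83623 × (14.8163 μs) = 27.21 μs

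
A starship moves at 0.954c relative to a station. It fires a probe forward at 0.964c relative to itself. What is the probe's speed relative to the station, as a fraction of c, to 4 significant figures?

u ≈ 0.9991c

Relativistic velocity addition: u = (u' + v)/(1 + u'v/c²)
= (0.964 + 0.954)/(1 + 0.964×0.954) = 1.918/1.91966 = 0.9991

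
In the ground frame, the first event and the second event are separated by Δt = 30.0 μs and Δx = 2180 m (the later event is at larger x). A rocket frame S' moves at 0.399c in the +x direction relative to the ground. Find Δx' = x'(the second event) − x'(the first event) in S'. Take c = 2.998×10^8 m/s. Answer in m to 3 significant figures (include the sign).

γ = 1/√(1 − 0.399²) = 1.0906
Δx' = γ(Δx − vΔt) = 1.0906 × (2180 m − 0.399×(2.998×10^8 m/s)×30.0×10^-6 s)
= 1.0906 × (-1408.6 m) = -1540 m

Δx' ≈ -1540 m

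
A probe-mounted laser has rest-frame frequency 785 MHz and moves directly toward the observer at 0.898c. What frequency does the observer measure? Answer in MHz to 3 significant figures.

Relativistic Doppler: f_obs = f_src √((1+β)/(1−β))
= 785 × √(1.8980/0.10200) = 785 × 4.3137 = 3390 MHz

f_obs ≈ 3390 MHz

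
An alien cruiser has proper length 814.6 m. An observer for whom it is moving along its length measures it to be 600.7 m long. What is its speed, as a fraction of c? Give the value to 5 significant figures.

β ≈ 0.67544

γ = L₀/L = 814.6/600.7 = 1.356085
β = √(1 − 1/γ²) = 0.67544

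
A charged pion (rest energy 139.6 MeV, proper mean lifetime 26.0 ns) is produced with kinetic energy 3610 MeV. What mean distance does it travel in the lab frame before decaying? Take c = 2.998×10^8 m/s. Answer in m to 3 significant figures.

γ = 1 + K/(m₀c²) = 1 + 3610/139.6 = 26.860
β = √(1 − 1/γ²) = 0.99931
Dilated lifetime: γτ₀ = 26.860 × 26.0 ns = 698.35 ns
d = βc·γτ₀ = 0.99931 × (2.998×10^8 m/s) × 6.9835×10^-7 s = 209 m

d ≈ 209 m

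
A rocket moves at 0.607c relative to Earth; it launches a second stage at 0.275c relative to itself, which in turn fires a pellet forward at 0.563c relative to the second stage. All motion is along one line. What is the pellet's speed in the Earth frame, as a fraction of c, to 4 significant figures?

Compose boost 2: (0.275 + 0.607)/(1 + 0.275×0.607) = 0.8820/1.16692 = 0.755833
Compose boost 3: (0.563 + 0.755833)/(1 + 0.563×0.755833) = 1.31883/1.42553 = 0.9252

u ≈ 0.9252c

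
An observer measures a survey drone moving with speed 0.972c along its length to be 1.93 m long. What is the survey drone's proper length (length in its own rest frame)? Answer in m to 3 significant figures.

L₀ ≈ 8.21 m

γ = 1/√(1 − 0.972²) = 4.2557
L₀ = γL = 4.2557 × 1.93 = 8.21 m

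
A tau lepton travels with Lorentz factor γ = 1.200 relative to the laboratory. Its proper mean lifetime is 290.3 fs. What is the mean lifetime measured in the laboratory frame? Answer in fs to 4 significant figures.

Δt ≈ 348.4 fs

γ = 1.200 (given)
Time dilation: Δt = γτ₀ = 1.200 × 290.3 fs = 348.4 fs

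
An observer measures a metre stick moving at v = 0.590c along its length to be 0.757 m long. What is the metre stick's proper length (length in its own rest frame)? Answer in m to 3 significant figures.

L₀ ≈ 0.938 m

γ = 1/√(1 − 0.590²) = 1.2385
L₀ = γL = 1.2385 × 0.757 = 0.938 m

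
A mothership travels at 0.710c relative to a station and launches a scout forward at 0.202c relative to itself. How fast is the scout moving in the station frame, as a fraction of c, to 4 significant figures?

Compose boost 2: (0.202 + 0.710)/(1 + 0.202×0.710) = 0.9120/1.14342 = 0.7976

u ≈ 0.7976c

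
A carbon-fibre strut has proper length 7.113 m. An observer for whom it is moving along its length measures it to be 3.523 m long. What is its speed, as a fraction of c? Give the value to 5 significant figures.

β ≈ 0.86873

γ = L₀/L = 7.113/3.523 = 2.019018
β = √(1 − 1/γ²) = 0.86873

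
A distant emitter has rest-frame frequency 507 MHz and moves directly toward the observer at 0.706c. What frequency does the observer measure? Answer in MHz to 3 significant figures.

f_obs ≈ 1220 MHz

Relativistic Doppler: f_obs = f_src √((1+β)/(1−β))
= 507 × √(1.7060/0.29400) = 507 × 2.4089 = 1220 MHz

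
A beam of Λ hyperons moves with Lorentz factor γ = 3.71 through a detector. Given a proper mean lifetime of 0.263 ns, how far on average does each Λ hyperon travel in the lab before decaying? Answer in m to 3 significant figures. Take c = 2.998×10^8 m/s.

β = √(1 − 1/γ²) = √(1 − 1/3.71²) = 0.96299
Dilated lifetime: Δt = γτ₀ = 3.71 × 0.263 ns = 0.97573 ns
d = vΔt = 0.96299c × 0.97573 ns = 2.8870×10^8 m/s × 9.7573×10^-10 s = 0.282 m

d ≈ 0.282 m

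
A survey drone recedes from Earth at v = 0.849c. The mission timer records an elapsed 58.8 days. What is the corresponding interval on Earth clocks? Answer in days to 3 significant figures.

γ = 1/√(1 − 0.849²) = 1.8925
Time dilation: Δt = γτ₀ = 1.8925 × 58.8 days = 111 days

Δt ≈ 111 days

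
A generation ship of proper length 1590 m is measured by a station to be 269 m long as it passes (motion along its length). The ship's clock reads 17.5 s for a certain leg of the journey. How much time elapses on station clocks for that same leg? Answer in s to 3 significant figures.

Δt ≈ 103 s

Length contraction ⇒ γ = L₀/L = 1590/269 = 5.9108
Time dilation: Δt = γτ₀ = 5.9108 × 17.5 s = 103 s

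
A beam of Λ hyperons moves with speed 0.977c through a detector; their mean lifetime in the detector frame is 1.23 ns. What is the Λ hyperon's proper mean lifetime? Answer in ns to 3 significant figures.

γ = 1/√(1 − 0.977²) = 4.6896
Proper time: τ₀ = Δt/γ = 1.23/4.6896 = 0.262 ns

τ₀ ≈ 0.262 ns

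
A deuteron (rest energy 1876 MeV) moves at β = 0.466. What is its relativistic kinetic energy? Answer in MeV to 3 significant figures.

K ≈ 244 MeV

γ = 1/√(1 − 0.466²) = 1.1302
K = (γ − 1)m₀c² = (1.1302 − 1) × 1876 MeV = 0.13022 × 1876 MeV = 244 MeV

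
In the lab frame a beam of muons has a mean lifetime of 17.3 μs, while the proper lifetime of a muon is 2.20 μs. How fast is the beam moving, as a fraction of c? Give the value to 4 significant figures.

γ = Δt/τ₀ = 17.3/2.20 = 7.86364
β = √(1 − 1/γ²) = √(1 − 1/7.86364²) = 0.9919

β ≈ 0.9919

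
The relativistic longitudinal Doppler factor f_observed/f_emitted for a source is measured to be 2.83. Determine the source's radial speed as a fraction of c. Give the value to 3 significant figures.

f_obs/f_src = √((1+β)/(1−β)) = 2.83  ⇒  (1+β)/(1−β) = 8.0089
β = |1 − D²|/(1 + D²) = |1 − 8.0089|/(1 + 8.0089) = 0.778

β ≈ 0.778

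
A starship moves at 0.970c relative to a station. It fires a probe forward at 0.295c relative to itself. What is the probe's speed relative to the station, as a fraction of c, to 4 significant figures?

Relativistic velocity addition: u = (u' + v)/(1 + u'v/c²)
= (0.295 + 0.970)/(1 + 0.295×0.970) = 1.265/1.28615 = 0.9836

u ≈ 0.9836c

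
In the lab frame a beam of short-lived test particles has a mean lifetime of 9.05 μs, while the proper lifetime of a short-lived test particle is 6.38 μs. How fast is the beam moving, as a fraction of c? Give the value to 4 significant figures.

γ = Δt/τ₀ = 9.05/6.38 = 1.41850
β = √(1 − 1/γ²) = √(1 − 1/1.41850²) = 0.7092

β ≈ 0.7092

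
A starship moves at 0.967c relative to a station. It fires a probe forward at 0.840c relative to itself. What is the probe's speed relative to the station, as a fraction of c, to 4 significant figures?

u ≈ 0.9971c

Relativistic velocity addition: u = (u' + v)/(1 + u'v/c²)
= (0.840 + 0.967)/(1 + 0.840×0.967) = 1.807/1.81228 = 0.9971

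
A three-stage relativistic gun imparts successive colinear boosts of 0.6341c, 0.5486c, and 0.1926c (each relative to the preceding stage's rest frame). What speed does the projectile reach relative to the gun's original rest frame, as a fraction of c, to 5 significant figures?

Compose boost 2: (0.5486 + 0.6341)/(1 + 0.5486×0.6341) = 1.1827/1.347867 = 0.8774603
Compose boost 3: (0.1926 + 0.8774603)/(1 + 0.1926×0.8774603) = 1.070060/1.168999 = 0.91536

u ≈ 0.91536c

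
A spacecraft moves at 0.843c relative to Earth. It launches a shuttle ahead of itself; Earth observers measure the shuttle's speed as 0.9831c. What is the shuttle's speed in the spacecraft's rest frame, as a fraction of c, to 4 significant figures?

u' ≈ 0.8181c

Inverse velocity addition: u' = (u − v)/(1 − uv/c²)
= (0.9831 − 0.843)/(1 − 0.9831×0.843) = 0.1401/0.171247 = 0.8181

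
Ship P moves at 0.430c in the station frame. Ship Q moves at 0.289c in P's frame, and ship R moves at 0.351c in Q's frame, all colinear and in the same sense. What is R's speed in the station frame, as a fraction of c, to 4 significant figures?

Compose boost 2: (0.289 + 0.430)/(1 + 0.289×0.430) = 0.7190/1.12427 = 0.639526
Compose boost 3: (0.351 + 0.639526)/(1 + 0.351×0.639526) = 0.990526/1.22447 = 0.8089

u ≈ 0.8089c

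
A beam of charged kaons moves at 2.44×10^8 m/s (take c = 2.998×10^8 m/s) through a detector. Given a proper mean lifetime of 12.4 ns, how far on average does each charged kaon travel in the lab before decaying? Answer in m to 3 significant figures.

β = v/c = 2.44×10^8 / 2.998×10^8 = 0.81388
γ = 1/√(1 − 0.81388²) = 1.7211
Dilated lifetime: Δt = γτ₀ = 1.7211 × 12.4 ns = 21.341 ns
d = vΔt = 0.81388c × 21.341 ns = 2.4400×10^8 m/s × 2.1341×10^-8 s = 5.21 m

d ≈ 5.21 m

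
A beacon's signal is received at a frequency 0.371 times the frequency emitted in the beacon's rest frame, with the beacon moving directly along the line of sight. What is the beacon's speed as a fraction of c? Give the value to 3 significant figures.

f_obs/f_src = √((1−β)/(1+β)) = 0.371  ⇒  (1−β)/(1+β) = 0.13764
β = |1 − D²|/(1 + D²) = |1 − 0.13764|/(1 + 0.13764) = 0.758

β ≈ 0.758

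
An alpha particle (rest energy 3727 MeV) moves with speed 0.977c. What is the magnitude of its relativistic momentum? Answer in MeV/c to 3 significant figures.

p ≈ 17100 MeV/c

γ = 1/√(1 − 0.977²) = 4.6896
p = γβm₀c = 4.6896 × 0.977 × 3727 MeV/c = 17100 MeV/c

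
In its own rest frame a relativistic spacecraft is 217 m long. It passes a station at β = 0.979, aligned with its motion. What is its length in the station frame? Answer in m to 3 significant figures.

L ≈ 44.2 m

γ = 1/√(1 − 0.979²) = 4.9053
Length contraction: L = L₀/γ = 217/4.9053 = 44.2 m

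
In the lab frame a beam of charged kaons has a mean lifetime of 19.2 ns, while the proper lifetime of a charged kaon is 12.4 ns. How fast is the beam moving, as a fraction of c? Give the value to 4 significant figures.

β ≈ 0.7635

γ = Δt/τ₀ = 19.2/12.4 = 1.54839
β = √(1 − 1/γ²) = √(1 − 1/1.54839²) = 0.7635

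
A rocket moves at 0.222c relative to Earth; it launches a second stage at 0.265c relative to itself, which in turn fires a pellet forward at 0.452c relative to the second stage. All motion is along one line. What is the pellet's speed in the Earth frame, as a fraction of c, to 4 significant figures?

u ≈ 0.7550c

Compose boost 2: (0.265 + 0.222)/(1 + 0.265×0.222) = 0.4870/1.05883 = 0.459942
Compose boost 3: (0.452 + 0.459942)/(1 + 0.452×0.459942) = 0.911942/1.20789 = 0.7550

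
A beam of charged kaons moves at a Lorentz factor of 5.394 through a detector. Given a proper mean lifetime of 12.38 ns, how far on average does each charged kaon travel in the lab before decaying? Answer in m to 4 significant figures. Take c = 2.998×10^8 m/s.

d ≈ 19.67 m

β = √(1 − 1/γ²) = √(1 − 1/5.394²) = 0.982665
Dilated lifetime: Δt = γτ₀ = 5.394 × 12.38 ns = 66.7777 ns
d = vΔt = 0.982665c × 66.7777 ns = 2.94603×10^8 m/s × 6.67777×10^-8 s = 19.67 m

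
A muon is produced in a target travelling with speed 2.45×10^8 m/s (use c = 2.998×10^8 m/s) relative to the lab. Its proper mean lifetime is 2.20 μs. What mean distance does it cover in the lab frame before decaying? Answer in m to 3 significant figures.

β = v/c = 2.45×10^8 / 2.998×10^8 = 0.81721
γ = 1/√(1 − 0.81721²) = 1.7351
Dilated lifetime: Δt = γτ₀ = 1.7351 × 2.20 μs = 3.8172 μs
d = vΔt = 0.81721c × 3.8172 μs = 2.4500×10^8 m/s × 3.8172×10^-6 s = 935 m

d ≈ 935 m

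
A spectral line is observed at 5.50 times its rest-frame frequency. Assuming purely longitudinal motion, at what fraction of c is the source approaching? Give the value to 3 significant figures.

f_obs/f_src = √((1+β)/(1−β)) = 5.50  ⇒  (1+β)/(1−β) = 30.250
β = |1 − D²|/(1 + D²) = |1 − 30.250|/(1 + 30.250) = 0.936

β ≈ 0.936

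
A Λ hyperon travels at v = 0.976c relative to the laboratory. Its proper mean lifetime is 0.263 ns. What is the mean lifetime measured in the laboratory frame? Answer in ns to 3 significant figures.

γ = 1/√(1 − 0.976²) = 4.5920
Time dilation: Δt = γτ₀ = 4.5920 × 0.263 ns = 1.21 ns

Δt ≈ 1.21 ns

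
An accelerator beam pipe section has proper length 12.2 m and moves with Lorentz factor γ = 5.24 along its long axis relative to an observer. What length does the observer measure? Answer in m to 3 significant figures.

γ = 5.24 (given)
Length contraction: L = L₀/γ = 12.2/5.24 = 2.33 m

L ≈ 2.33 m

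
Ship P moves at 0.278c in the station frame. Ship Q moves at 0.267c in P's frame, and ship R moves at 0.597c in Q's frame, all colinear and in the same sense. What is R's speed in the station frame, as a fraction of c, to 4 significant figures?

u ≈ 0.8476c

Compose boost 2: (0.267 + 0.278)/(1 + 0.267×0.278) = 0.5450/1.07423 = 0.507342
Compose boost 3: (0.597 + 0.507342)/(1 + 0.597×0.507342) = 1.10434/1.30288 = 0.8476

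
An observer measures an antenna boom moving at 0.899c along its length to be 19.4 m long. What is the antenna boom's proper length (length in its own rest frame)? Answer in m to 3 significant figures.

L₀ ≈ 44.3 m

γ = 1/√(1 − 0.899²) = 2.2834
L₀ = γL = 2.2834 × 19.4 = 44.3 m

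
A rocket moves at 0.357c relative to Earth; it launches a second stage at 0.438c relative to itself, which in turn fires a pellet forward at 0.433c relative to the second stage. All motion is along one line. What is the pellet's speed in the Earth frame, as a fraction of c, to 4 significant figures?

Compose boost 2: (0.438 + 0.357)/(1 + 0.438×0.357) = 0.7950/1.15637 = 0.687499
Compose boost 3: (0.433 + 0.687499)/(1 + 0.433×0.687499) = 1.12050/1.29769 = 0.8635

u ≈ 0.8635c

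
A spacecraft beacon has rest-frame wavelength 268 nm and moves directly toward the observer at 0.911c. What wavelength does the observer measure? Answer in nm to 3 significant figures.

λ_obs ≈ 57.8 nm

Relativistic Doppler: λ_obs = λ_src √((1−β)/(1+β))
= 268 × √(0.089000/1.9110) = 268 × 0.21581 = 57.8 nm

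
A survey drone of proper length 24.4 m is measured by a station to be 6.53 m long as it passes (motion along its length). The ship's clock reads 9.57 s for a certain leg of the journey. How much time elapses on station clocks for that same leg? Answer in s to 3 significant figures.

Δt ≈ 35.8 s

Length contraction ⇒ γ = L₀/L = 24.4/6.53 = 3.7366
Time dilation: Δt = γτ₀ = 3.7366 × 9.57 s = 35.8 s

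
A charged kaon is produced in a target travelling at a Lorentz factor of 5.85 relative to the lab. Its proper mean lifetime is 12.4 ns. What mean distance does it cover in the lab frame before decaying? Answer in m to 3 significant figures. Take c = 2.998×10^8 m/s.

β = √(1 − 1/γ²) = √(1 − 1/5.85²) = 0.98528
Dilated lifetime: Δt = γτ₀ = 5.85 × 12.4 ns = 72.540 ns
d = vΔt = 0.98528c × 72.540 ns = 2.9539×10^8 m/s × 7.2540×10^-8 s = 21.4 m

d ≈ 21.4 m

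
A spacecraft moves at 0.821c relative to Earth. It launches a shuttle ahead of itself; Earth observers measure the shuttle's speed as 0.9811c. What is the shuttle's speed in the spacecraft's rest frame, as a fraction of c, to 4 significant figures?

u' ≈ 0.8231c

Inverse velocity addition: u' = (u − v)/(1 − uv/c²)
= (0.9811 − 0.821)/(1 − 0.9811×0.821) = 0.1601/0.194517 = 0.8231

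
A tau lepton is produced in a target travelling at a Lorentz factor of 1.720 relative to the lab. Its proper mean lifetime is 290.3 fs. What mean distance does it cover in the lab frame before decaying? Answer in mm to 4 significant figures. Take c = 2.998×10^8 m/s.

β = √(1 − 1/γ²) = √(1 − 1/1.720²) = 0.813621
Dilated lifetime: Δt = γτ₀ = 1.720 × 290.3 fs = 499.316 fs
d = vΔt = 0.813621c × 499.316 fs = 2.43924×10^8 m/s × 4.99316×10^-13 s = 0.1218 mm

d ≈ 0.1218 mm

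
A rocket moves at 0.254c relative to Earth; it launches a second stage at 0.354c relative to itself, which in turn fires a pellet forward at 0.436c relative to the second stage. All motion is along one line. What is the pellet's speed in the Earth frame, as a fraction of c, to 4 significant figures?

u ≈ 0.7994c

Compose boost 2: (0.354 + 0.254)/(1 + 0.354×0.254) = 0.6080/1.08992 = 0.557841
Compose boost 3: (0.436 + 0.557841)/(1 + 0.436×0.557841) = 0.993841/1.24322 = 0.7994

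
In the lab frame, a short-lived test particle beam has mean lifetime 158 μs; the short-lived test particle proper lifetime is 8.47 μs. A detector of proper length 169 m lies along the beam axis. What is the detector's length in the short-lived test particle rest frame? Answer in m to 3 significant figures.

Time dilation ⇒ γ = Δt/τ₀ = 158/8.47 = 18.654
Length contraction: L = L₀/γ = 169/18.654 = 9.06 m

L ≈ 9.06 m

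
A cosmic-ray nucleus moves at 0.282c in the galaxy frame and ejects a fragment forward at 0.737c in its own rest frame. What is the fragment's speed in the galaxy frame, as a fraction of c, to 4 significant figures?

Compose boost 2: (0.737 + 0.282)/(1 + 0.737×0.282) = 1.019/1.20783 = 0.8437

u ≈ 0.8437c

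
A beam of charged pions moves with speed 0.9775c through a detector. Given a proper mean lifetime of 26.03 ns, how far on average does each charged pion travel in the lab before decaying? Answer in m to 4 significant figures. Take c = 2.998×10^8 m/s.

γ = 1/√(1 − 0.9775²) = 4.74079
Dilated lifetime: Δt = γτ₀ = 4.74079 × 26.03 ns = 123.403 ns
d = vΔt = 0.9775c × 123.403 ns = 2.93054×10^8 m/s × 1.23403×10^-7 s = 36.16 m

d ≈ 36.16 m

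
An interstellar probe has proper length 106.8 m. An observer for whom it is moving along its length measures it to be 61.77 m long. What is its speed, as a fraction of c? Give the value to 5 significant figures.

β ≈ 0.81577

γ = L₀/L = 106.8/61.77 = 1.728995
β = √(1 − 1/γ²) = 0.81577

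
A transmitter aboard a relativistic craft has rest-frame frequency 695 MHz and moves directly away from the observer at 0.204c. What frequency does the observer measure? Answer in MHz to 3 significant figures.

Relativistic Doppler: f_obs = f_src √((1−β)/(1+β))
= 695 × √(0.79600/1.2040) = 695 × 0.81310 = 565 MHz

f_obs ≈ 565 MHz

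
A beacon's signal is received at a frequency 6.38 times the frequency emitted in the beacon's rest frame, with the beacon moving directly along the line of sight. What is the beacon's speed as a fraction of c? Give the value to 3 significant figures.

f_obs/f_src = √((1+β)/(1−β)) = 6.38  ⇒  (1+β)/(1−β) = 40.704
β = |1 − D²|/(1 + D²) = |1 − 40.704|/(1 + 40.704) = 0.952

β ≈ 0.952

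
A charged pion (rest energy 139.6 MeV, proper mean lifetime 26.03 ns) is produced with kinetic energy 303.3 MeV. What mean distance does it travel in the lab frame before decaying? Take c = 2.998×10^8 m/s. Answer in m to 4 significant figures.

γ = 1 + K/(m₀c²) = 1 + 303.3/139.6 = 3.17264
β = √(1 − 1/γ²) = 0.949027
Dilated lifetime: γτ₀ = 3.17264 × 26.03 ns = 82.5837 ns
d = βc·γτ₀ = 0.949027 × (2.998×10^8 m/s) × 8.25837×10^-8 s = 23.50 m

d ≈ 23.50 m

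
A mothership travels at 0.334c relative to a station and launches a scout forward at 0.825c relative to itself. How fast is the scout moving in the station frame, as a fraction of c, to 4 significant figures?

Compose boost 2: (0.825 + 0.334)/(1 + 0.825×0.334) = 1.159/1.27555 = 0.9086

u ≈ 0.9086c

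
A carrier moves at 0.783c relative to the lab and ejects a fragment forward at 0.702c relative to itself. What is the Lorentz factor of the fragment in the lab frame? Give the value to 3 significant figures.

u_lab = (0.702 + 0.783)/(1 + 0.702×0.783) = 1.485/1.54967 = 0.958271
γ = 1/√(1 − 0.958271²) = 3.50

γ ≈ 3.50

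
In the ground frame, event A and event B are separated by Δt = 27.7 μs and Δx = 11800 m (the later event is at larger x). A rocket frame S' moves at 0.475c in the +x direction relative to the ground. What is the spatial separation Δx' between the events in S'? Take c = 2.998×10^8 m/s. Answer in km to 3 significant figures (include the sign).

γ = 1/√(1 − 0.475²) = 1.1364
Δx' = γ(Δx − vΔt) = 1.1364 × (11800 m − 0.475×(2.998×10^8 m/s)×27.7×10^-6 s)
= 1.1364 × (7855.4 m) = 8.93 km

Δx' ≈ 8.93 km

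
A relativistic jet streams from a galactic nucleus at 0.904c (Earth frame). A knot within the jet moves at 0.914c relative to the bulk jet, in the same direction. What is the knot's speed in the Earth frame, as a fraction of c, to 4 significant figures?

Relativistic velocity addition: u = (u' + v)/(1 + u'v/c²)
= (0.914 + 0.904)/(1 + 0.914×0.904) = 1.818/1.82626 = 0.9955

u ≈ 0.9955c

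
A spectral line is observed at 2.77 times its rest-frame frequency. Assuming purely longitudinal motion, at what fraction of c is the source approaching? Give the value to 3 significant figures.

f_obs/f_src = √((1+β)/(1−β)) = 2.77  ⇒  (1+β)/(1−β) = 7.6729
β = |1 − D²|/(1 + D²) = |1 − 7.6729|/(1 + 7.6729) = 0.769

β ≈ 0.769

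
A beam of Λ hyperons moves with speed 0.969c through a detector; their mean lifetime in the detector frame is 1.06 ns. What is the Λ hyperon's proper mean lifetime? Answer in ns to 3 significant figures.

τ₀ ≈ 0.262 ns

γ = 1/√(1 − 0.969²) = 4.0476
Proper time: τ₀ = Δt/γ = 1.06/4.0476 = 0.262 ns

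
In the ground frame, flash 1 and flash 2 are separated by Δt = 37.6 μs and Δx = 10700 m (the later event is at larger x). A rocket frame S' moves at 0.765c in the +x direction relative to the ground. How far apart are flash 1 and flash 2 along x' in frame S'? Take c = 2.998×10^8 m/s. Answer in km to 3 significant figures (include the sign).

Δx' ≈ 3.22 km

γ = 1/√(1 − 0.765²) = 1.5527
Δx' = γ(Δx − vΔt) = 1.5527 × (10700 m − 0.765×(2.998×10^8 m/s)×37.6×10^-6 s)
= 1.5527 × (2076.6 m) = 3.22 km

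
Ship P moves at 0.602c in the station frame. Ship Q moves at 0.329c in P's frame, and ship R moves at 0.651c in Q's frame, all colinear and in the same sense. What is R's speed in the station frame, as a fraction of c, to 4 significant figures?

Compose boost 2: (0.329 + 0.602)/(1 + 0.329×0.602) = 0.9310/1.19806 = 0.777091
Compose boost 3: (0.651 + 0.777091)/(1 + 0.651×0.777091) = 1.42809/1.50589 = 0.9483

u ≈ 0.9483c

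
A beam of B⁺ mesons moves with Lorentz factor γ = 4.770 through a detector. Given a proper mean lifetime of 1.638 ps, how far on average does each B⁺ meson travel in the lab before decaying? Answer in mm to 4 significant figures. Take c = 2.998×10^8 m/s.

d ≈ 2.290 mm

β = √(1 − 1/γ²) = √(1 − 1/4.770²) = 0.977778
Dilated lifetime: Δt = γτ₀ = 4.770 × 1.638 ps = 7.81326 ps
d = vΔt = 0.977778c × 7.81326 ps = 2.93138×10^8 m/s × 7.81326×10^-12 s = 2.290 mm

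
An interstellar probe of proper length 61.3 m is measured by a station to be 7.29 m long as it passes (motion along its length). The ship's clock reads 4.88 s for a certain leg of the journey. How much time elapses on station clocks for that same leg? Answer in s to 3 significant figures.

Length contraction ⇒ γ = L₀/L = 61.3/7.29 = 8.4088
Time dilation: Δt = γτ₀ = 8.4088 × 4.88 s = 41.0 s

Δt ≈ 41.0 s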